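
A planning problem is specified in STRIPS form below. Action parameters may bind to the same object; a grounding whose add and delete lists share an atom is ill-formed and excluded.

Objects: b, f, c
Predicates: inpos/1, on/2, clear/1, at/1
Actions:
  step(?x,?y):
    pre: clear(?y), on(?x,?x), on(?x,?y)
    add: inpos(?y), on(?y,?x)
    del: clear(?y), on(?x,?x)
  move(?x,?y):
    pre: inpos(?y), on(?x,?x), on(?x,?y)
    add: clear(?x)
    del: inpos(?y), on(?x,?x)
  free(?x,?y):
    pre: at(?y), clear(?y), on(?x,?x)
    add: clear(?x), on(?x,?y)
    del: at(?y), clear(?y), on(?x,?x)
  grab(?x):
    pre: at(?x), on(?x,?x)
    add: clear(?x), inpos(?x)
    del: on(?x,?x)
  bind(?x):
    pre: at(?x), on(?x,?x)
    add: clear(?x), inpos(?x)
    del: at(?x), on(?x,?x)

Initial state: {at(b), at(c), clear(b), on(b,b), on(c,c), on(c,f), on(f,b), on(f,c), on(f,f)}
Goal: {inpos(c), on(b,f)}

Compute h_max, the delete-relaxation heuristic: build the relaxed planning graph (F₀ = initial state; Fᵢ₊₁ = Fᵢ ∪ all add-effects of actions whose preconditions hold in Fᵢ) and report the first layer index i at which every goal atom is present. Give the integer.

F0 = init (9 atoms)
F1 = F0 ∪ {clear(c), clear(f), inpos(b), inpos(c), on(b,f), on(c,b)}  (15 atoms)
goal ⊆ F1  ⇒  h_max = 1

1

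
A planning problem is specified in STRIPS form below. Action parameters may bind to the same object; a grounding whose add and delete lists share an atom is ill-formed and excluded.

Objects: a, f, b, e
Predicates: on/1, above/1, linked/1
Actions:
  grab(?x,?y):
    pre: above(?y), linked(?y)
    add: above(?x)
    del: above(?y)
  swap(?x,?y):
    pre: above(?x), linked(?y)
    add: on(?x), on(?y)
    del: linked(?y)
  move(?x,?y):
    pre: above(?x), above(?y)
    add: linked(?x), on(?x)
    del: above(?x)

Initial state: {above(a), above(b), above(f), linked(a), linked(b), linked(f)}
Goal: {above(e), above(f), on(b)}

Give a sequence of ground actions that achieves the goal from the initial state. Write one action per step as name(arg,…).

grab(e,a); swap(f,b)

1. grab(e,a)  →  {above(b), above(e), above(f), linked(a), linked(b), linked(f)}
2. swap(f,b)  →  {above(b), above(e), above(f), linked(a), linked(f), on(b), on(f)}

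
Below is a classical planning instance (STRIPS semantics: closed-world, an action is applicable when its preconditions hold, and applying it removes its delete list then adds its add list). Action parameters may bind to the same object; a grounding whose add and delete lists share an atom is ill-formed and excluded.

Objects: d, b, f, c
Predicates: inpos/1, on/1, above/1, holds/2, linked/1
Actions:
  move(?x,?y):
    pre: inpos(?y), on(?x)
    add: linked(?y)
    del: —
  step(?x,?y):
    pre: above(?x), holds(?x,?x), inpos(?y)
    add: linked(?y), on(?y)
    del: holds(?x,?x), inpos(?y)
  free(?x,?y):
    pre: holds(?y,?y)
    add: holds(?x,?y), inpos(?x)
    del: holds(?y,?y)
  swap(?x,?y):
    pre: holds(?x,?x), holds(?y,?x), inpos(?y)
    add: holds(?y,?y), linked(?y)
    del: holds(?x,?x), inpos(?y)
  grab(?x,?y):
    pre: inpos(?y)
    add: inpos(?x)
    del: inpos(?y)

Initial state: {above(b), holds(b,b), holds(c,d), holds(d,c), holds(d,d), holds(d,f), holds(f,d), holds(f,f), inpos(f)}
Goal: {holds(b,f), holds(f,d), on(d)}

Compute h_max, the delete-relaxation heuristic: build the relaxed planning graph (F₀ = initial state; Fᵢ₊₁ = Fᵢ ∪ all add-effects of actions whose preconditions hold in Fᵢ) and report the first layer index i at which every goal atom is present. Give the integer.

2

F0 = init (9 atoms)
F1 = F0 ∪ {holds(b,d), holds(b,f), holds(c,b), holds(c,f), holds(d,b), holds(f,b), inpos(b), inpos(c), inpos(d), linked(f), on(f)}  (20 atoms)
F2 = F1 ∪ {holds(c,c), linked(b), linked(c), linked(d), on(b), on(c), on(d)}  (27 atoms)
goal ⊆ F2  ⇒  h_max = 2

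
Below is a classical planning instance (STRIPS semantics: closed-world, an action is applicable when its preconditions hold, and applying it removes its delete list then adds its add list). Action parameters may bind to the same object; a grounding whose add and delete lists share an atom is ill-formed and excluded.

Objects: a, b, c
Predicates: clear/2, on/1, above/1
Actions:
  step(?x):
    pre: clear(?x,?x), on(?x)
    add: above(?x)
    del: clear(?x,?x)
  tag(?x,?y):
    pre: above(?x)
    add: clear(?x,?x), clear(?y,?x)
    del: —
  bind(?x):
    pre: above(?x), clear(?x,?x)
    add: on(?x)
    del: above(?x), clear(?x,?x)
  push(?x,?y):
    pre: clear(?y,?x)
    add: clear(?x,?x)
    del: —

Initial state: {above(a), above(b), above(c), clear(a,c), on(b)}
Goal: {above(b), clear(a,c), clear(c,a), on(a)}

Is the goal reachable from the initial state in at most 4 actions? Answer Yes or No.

Yes

1. tag(a,c)  →  {above(a), above(b), above(c), clear(a,a), clear(a,c), clear(c,a), on(b)}
2. bind(a)  →  {above(b), above(c), clear(a,c), clear(c,a), on(a), on(b)}
optimal plan length = 2; 2 ≤ 4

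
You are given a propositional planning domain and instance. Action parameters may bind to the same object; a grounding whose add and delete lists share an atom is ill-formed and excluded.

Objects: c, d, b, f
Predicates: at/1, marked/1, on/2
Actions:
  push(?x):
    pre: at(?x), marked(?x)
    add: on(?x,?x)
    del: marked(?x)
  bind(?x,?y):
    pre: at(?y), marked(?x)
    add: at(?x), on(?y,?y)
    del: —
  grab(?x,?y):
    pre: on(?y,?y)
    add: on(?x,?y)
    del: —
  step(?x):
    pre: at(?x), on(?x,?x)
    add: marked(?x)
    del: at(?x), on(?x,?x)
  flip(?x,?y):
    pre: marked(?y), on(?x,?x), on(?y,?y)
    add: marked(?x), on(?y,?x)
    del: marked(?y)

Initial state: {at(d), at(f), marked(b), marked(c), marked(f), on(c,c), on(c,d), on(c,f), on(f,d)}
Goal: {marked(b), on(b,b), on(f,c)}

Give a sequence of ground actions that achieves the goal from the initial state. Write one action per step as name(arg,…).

1. bind(b,d)  →  {at(b), at(d), at(f), marked(b), marked(c), marked(f), on(c,c), on(c,d), on(c,f), on(d,d), on(f,d)}
2. bind(c,b)  →  {at(b), at(c), at(d), at(f), marked(b), marked(c), marked(f), on(b,b), on(c,c), on(c,d), on(c,f), on(d,d), on(f,d)}
3. grab(f,c)  →  {at(b), at(c), at(d), at(f), marked(b), marked(c), marked(f), on(b,b), on(c,c), on(c,d), on(c,f), on(d,d), on(f,c), on(f,d)}

bind(b,d); bind(c,b); grab(f,c)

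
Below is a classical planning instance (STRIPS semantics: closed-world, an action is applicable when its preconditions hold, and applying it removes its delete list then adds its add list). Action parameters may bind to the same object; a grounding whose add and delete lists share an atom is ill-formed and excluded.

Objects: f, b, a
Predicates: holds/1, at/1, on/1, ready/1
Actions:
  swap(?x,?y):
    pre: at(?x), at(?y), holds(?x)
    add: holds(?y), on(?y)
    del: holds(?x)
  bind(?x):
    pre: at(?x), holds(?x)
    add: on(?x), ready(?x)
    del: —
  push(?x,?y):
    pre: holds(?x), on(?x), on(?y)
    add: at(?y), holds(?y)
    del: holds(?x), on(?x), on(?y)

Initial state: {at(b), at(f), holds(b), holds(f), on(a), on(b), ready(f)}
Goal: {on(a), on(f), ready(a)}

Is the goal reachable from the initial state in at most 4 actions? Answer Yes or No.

Yes

1. bind(f)  →  {at(b), at(f), holds(b), holds(f), on(a), on(b), on(f), ready(f)}
2. push(b,a)  →  {at(a), at(b), at(f), holds(a), holds(f), on(f), ready(f)}
3. bind(a)  →  {at(a), at(b), at(f), holds(a), holds(f), on(a), on(f), ready(a), ready(f)}
optimal plan length = 3; 3 ≤ 4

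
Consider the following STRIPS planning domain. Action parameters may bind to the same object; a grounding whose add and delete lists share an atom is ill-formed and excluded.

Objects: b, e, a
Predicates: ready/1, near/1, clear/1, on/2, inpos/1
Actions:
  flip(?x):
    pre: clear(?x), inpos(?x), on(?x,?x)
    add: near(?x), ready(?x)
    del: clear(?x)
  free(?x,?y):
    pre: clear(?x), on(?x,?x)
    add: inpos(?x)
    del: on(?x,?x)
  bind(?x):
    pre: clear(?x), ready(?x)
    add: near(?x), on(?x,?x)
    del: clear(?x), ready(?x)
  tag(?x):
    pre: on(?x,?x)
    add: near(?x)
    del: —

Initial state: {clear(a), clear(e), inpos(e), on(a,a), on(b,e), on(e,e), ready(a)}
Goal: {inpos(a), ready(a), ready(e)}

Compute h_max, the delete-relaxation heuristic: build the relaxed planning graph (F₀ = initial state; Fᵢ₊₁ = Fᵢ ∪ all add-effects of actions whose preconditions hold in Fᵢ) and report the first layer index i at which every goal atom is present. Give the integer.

1

F0 = init (7 atoms)
F1 = F0 ∪ {inpos(a), near(a), near(e), ready(e)}  (11 atoms)
goal ⊆ F1  ⇒  h_max = 1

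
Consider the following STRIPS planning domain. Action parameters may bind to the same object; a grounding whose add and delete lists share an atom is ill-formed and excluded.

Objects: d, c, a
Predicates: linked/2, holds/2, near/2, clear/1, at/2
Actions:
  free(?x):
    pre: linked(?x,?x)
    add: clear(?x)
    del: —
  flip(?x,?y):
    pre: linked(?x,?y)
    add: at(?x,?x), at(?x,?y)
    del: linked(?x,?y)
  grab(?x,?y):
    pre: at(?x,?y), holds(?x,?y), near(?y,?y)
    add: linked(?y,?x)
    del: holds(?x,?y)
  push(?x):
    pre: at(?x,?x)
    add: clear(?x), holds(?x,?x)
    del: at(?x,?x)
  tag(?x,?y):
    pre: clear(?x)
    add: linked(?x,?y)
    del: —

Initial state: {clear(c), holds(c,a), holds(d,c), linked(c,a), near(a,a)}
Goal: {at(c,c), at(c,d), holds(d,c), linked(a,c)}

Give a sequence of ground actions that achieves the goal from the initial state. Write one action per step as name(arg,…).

1. flip(c,a)  →  {at(c,a), at(c,c), clear(c), holds(c,a), holds(d,c), near(a,a)}
2. grab(c,a)  →  {at(c,a), at(c,c), clear(c), holds(d,c), linked(a,c), near(a,a)}
3. tag(c,d)  →  {at(c,a), at(c,c), clear(c), holds(d,c), linked(a,c), linked(c,d), near(a,a)}
4. flip(c,d)  →  {at(c,a), at(c,c), at(c,d), clear(c), holds(d,c), linked(a,c), near(a,a)}

flip(c,a); grab(c,a); tag(c,d); flip(c,d)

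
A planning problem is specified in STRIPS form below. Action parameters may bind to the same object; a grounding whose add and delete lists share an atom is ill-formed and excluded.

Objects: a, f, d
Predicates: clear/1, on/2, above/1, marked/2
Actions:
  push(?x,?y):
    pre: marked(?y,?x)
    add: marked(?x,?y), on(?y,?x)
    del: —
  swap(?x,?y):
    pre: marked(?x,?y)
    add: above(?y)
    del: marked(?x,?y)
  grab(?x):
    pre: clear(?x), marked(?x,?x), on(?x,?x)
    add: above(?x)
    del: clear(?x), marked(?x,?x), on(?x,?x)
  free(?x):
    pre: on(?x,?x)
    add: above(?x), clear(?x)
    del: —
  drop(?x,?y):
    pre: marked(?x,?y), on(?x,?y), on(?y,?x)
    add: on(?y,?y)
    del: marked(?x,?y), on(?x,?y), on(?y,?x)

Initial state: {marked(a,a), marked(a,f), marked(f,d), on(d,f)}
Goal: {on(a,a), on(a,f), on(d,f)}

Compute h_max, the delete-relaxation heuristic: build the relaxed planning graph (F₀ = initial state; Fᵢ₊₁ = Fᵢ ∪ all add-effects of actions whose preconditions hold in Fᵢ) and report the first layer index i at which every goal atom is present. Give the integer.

F0 = init (4 atoms)
F1 = F0 ∪ {above(a), above(d), above(f), marked(d,f), marked(f,a), on(a,a), on(a,f), on(f,d)}  (12 atoms)
goal ⊆ F1  ⇒  h_max = 1

1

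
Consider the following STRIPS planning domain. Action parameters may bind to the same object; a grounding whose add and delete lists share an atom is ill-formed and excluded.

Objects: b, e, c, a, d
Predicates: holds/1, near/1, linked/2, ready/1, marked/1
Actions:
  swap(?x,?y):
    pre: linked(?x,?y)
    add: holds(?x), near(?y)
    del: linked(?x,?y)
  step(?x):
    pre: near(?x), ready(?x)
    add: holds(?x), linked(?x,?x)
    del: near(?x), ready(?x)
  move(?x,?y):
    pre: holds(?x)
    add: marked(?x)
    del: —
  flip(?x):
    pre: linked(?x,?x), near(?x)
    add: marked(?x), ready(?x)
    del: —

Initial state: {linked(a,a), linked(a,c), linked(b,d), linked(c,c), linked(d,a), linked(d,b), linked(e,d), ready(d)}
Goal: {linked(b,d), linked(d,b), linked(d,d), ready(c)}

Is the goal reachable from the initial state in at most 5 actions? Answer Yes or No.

1. swap(e,d)  →  {holds(e), linked(a,a), linked(a,c), linked(b,d), linked(c,c), linked(d,a), linked(d,b), near(d), ready(d)}
2. swap(a,c)  →  {holds(a), holds(e), linked(a,a), linked(b,d), linked(c,c), linked(d,a), linked(d,b), near(c), near(d), ready(d)}
3. step(d)  →  {holds(a), holds(d), holds(e), linked(a,a), linked(b,d), linked(c,c), linked(d,a), linked(d,b), linked(d,d), near(c)}
4. flip(c)  →  {holds(a), holds(d), holds(e), linked(a,a), linked(b,d), linked(c,c), linked(d,a), linked(d,b), linked(d,d), marked(c), near(c), ready(c)}
optimal plan length = 4; 4 ≤ 5

Yes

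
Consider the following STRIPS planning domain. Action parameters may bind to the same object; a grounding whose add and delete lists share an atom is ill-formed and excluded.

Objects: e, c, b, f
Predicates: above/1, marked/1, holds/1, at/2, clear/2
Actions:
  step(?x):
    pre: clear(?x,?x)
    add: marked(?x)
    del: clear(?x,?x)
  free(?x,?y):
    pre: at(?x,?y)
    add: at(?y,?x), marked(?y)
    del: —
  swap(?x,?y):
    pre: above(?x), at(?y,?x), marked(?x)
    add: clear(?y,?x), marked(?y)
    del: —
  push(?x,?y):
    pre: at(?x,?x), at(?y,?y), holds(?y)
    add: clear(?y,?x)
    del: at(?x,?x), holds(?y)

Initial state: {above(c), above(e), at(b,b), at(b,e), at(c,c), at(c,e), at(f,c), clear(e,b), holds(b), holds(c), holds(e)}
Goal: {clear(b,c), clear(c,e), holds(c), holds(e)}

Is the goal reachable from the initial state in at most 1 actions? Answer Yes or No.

No

1. free(c,e)  →  {above(c), above(e), at(b,b), at(b,e), at(c,c), at(c,e), at(e,c), at(f,c), clear(e,b), holds(b), holds(c), holds(e), marked(e)}
2. swap(e,c)  →  {above(c), above(e), at(b,b), at(b,e), at(c,c), at(c,e), at(e,c), at(f,c), clear(c,e), clear(e,b), holds(b), holds(c), holds(e), marked(c), marked(e)}
3. push(c,b)  →  {above(c), above(e), at(b,b), at(b,e), at(c,e), at(e,c), at(f,c), clear(b,c), clear(c,e), clear(e,b), holds(c), holds(e), marked(c), marked(e)}
optimal plan length = 3; 3 > 1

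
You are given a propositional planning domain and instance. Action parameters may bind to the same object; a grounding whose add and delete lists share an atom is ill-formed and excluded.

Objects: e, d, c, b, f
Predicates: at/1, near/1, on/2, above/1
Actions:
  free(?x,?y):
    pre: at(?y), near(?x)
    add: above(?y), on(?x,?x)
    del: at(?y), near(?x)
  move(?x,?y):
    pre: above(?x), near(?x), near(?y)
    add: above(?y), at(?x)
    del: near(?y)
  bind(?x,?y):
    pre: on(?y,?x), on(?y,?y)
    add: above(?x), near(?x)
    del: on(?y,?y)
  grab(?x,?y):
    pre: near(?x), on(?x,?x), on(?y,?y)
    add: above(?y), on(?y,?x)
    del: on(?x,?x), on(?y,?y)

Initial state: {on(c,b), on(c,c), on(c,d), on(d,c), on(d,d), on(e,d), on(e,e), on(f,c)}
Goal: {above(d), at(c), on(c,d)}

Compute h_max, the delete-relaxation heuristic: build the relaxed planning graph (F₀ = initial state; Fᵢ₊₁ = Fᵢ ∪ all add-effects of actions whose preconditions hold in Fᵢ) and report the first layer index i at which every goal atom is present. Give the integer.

F0 = init (8 atoms)
F1 = F0 ∪ {above(b), above(c), above(d), above(e), near(b), near(c), near(d), near(e)}  (16 atoms)
F2 = F1 ∪ {at(b), at(c), at(d), at(e), on(c,e), on(d,e), on(e,c)}  (23 atoms)
goal ⊆ F2  ⇒  h_max = 2

2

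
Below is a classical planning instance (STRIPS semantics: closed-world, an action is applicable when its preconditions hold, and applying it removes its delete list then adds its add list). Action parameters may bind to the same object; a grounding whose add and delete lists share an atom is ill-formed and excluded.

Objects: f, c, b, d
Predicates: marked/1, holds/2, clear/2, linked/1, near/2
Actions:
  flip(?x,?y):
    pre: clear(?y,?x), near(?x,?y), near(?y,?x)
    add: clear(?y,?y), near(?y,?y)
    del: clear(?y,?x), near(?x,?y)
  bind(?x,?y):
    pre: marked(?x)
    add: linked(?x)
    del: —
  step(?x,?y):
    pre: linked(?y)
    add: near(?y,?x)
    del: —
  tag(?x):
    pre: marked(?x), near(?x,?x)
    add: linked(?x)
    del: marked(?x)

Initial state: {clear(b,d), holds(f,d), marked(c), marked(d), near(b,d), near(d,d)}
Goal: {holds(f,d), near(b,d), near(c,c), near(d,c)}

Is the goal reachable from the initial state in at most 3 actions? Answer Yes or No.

1. bind(c,f)  →  {clear(b,d), holds(f,d), linked(c), marked(c), marked(d), near(b,d), near(d,d)}
2. bind(d,f)  →  {clear(b,d), holds(f,d), linked(c), linked(d), marked(c), marked(d), near(b,d), near(d,d)}
3. step(c,c)  →  {clear(b,d), holds(f,d), linked(c), linked(d), marked(c), marked(d), near(b,d), near(c,c), near(d,d)}
4. step(c,d)  →  {clear(b,d), holds(f,d), linked(c), linked(d), marked(c), marked(d), near(b,d), near(c,c), near(d,c), near(d,d)}
optimal plan length = 4; 4 > 3

No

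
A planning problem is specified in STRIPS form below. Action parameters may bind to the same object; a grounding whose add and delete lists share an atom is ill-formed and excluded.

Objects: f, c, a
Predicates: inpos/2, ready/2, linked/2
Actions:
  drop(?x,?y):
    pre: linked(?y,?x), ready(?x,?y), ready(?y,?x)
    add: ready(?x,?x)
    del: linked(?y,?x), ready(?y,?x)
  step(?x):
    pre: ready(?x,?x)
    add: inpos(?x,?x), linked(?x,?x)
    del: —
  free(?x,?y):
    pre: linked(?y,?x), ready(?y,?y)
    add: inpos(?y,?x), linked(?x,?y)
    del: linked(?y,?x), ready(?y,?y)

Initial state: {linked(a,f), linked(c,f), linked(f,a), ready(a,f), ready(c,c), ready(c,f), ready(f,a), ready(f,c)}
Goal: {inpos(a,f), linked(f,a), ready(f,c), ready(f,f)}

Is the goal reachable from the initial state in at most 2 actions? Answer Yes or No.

1. drop(f,c)  →  {linked(a,f), linked(f,a), ready(a,f), ready(c,c), ready(f,a), ready(f,c), ready(f,f)}
2. drop(a,f)  →  {linked(a,f), ready(a,a), ready(a,f), ready(c,c), ready(f,c), ready(f,f)}
3. free(f,a)  →  {inpos(a,f), linked(f,a), ready(a,f), ready(c,c), ready(f,c), ready(f,f)}
optimal plan length = 3; 3 > 2

No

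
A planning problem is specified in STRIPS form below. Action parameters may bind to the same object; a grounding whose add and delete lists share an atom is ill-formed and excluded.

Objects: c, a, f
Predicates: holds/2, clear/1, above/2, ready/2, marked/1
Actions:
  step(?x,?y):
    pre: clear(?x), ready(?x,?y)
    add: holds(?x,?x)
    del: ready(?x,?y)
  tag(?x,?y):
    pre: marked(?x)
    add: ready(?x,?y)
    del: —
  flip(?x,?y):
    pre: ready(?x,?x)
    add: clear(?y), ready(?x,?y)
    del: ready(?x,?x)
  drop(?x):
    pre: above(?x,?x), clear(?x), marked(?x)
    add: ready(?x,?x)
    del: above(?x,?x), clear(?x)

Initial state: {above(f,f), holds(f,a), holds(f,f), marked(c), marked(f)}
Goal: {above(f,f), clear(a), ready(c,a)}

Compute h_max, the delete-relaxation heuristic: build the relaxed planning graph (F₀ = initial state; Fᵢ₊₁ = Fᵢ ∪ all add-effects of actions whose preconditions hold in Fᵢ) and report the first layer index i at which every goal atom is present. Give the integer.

2

F0 = init (5 atoms)
F1 = F0 ∪ {ready(c,a), ready(c,c), ready(c,f), ready(f,a), ready(f,c), ready(f,f)}  (11 atoms)
F2 = F1 ∪ {clear(a), clear(c), clear(f)}  (14 atoms)
goal ⊆ F2  ⇒  h_max = 2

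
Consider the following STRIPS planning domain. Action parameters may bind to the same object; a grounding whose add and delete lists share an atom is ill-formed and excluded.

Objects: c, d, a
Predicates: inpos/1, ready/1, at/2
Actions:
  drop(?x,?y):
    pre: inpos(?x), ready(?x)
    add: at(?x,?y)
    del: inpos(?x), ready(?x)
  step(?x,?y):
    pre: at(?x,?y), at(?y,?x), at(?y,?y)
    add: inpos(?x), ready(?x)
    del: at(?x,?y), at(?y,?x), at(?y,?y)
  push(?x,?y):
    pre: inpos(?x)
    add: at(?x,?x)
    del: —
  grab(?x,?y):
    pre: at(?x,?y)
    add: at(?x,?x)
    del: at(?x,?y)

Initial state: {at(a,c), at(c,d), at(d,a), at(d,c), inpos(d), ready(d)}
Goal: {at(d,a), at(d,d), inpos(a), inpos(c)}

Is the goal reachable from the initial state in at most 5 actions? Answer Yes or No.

1. drop(d,d)  →  {at(a,c), at(c,d), at(d,a), at(d,c), at(d,d)}
2. grab(c,d)  →  {at(a,c), at(c,c), at(d,a), at(d,c), at(d,d)}
3. step(c,c)  →  {at(a,c), at(d,a), at(d,c), at(d,d), inpos(c), ready(c)}
4. grab(a,c)  →  {at(a,a), at(d,a), at(d,c), at(d,d), inpos(c), ready(c)}
5. step(a,a)  →  {at(d,a), at(d,c), at(d,d), inpos(a), inpos(c), ready(a), ready(c)}
optimal plan length = 5; 5 ≤ 5

Yes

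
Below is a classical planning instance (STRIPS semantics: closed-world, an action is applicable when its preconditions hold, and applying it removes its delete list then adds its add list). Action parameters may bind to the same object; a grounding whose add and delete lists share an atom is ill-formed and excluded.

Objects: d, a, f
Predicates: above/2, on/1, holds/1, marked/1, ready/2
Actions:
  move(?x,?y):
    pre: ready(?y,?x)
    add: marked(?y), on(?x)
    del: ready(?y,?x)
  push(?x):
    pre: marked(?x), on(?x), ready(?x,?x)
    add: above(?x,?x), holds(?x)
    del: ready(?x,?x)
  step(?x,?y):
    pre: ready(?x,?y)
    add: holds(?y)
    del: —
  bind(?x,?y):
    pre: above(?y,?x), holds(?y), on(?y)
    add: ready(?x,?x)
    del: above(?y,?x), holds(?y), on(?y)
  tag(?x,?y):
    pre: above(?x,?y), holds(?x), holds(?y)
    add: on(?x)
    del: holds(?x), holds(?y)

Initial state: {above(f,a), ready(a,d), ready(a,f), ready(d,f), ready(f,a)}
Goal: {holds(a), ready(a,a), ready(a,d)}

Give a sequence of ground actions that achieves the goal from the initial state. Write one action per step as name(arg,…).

1. move(f,d)  →  {above(f,a), marked(d), on(f), ready(a,d), ready(a,f), ready(f,a)}
2. step(a,f)  →  {above(f,a), holds(f), marked(d), on(f), ready(a,d), ready(a,f), ready(f,a)}
3. step(f,a)  →  {above(f,a), holds(a), holds(f), marked(d), on(f), ready(a,d), ready(a,f), ready(f,a)}
4. bind(a,f)  →  {holds(a), marked(d), ready(a,a), ready(a,d), ready(a,f), ready(f,a)}

move(f,d); step(a,f); step(f,a); bind(a,f)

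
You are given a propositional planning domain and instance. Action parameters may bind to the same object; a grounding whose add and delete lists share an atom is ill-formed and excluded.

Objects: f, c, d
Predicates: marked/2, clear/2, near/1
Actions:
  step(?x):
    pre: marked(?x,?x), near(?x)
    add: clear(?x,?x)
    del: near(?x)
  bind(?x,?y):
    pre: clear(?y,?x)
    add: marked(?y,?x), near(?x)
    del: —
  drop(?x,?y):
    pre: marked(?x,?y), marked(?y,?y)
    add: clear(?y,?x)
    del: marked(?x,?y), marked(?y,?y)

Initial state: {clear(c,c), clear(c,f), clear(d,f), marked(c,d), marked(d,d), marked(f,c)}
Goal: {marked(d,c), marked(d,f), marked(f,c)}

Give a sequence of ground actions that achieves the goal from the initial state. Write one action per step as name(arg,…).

bind(f,d); drop(c,d); bind(c,d)

1. bind(f,d)  →  {clear(c,c), clear(c,f), clear(d,f), marked(c,d), marked(d,d), marked(d,f), marked(f,c), near(f)}
2. drop(c,d)  →  {clear(c,c), clear(c,f), clear(d,c), clear(d,f), marked(d,f), marked(f,c), near(f)}
3. bind(c,d)  →  {clear(c,c), clear(c,f), clear(d,c), clear(d,f), marked(d,c), marked(d,f), marked(f,c), near(c), near(f)}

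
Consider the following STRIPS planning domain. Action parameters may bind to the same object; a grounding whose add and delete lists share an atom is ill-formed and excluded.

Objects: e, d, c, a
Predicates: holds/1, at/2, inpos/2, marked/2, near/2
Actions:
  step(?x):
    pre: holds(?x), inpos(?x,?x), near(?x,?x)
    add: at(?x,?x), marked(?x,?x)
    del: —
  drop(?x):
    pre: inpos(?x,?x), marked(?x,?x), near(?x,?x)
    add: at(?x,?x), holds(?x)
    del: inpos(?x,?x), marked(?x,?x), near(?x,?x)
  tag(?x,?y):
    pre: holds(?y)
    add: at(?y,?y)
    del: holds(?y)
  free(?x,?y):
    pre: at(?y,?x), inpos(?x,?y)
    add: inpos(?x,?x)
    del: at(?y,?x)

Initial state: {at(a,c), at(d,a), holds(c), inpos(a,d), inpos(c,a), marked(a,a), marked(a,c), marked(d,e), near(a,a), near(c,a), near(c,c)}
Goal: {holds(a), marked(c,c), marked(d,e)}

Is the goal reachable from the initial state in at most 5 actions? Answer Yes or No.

Yes

1. free(c,a)  →  {at(d,a), holds(c), inpos(a,d), inpos(c,a), inpos(c,c), marked(a,a), marked(a,c), marked(d,e), near(a,a), near(c,a), near(c,c)}
2. step(c)  →  {at(c,c), at(d,a), holds(c), inpos(a,d), inpos(c,a), inpos(c,c), marked(a,a), marked(a,c), marked(c,c), marked(d,e), near(a,a), near(c,a), near(c,c)}
3. free(a,d)  →  {at(c,c), holds(c), inpos(a,a), inpos(a,d), inpos(c,a), inpos(c,c), marked(a,a), marked(a,c), marked(c,c), marked(d,e), near(a,a), near(c,a), near(c,c)}
4. drop(a)  →  {at(a,a), at(c,c), holds(a), holds(c), inpos(a,d), inpos(c,a), inpos(c,c), marked(a,c), marked(c,c), marked(d,e), near(c,a), near(c,c)}
optimal plan length = 4; 4 ≤ 5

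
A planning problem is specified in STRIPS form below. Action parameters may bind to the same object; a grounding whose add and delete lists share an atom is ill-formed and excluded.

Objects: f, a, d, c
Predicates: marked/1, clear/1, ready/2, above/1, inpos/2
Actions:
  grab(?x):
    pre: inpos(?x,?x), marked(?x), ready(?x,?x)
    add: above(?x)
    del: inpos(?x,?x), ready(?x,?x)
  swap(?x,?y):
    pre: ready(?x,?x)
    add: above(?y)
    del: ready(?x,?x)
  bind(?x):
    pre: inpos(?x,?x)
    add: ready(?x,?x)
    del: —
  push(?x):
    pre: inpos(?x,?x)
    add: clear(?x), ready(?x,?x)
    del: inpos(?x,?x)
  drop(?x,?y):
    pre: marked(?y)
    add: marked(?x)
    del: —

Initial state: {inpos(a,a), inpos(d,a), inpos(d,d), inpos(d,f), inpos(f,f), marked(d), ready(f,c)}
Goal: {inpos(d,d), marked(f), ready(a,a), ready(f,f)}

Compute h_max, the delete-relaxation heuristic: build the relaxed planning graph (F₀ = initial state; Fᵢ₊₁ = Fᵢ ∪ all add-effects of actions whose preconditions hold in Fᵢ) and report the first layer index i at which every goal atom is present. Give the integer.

1

F0 = init (7 atoms)
F1 = F0 ∪ {clear(a), clear(d), clear(f), marked(a), marked(c), marked(f), ready(a,a), ready(d,d), ready(f,f)}  (16 atoms)
goal ⊆ F1  ⇒  h_max = 1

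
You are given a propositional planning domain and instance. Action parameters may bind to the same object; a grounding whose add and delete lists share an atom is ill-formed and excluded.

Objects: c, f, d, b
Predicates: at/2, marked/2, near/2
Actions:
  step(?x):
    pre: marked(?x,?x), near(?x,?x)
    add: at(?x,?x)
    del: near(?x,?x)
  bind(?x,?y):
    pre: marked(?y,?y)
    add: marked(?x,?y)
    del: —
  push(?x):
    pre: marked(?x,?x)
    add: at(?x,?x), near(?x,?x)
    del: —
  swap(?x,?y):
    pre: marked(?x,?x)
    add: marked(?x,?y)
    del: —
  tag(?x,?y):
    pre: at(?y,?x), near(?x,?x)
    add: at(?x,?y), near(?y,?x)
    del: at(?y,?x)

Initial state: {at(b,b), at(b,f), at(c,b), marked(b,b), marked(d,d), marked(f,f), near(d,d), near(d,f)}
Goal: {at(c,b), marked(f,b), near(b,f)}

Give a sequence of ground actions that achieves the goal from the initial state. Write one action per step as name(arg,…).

1. bind(f,b)  →  {at(b,b), at(b,f), at(c,b), marked(b,b), marked(d,d), marked(f,b), marked(f,f), near(d,d), near(d,f)}
2. push(f)  →  {at(b,b), at(b,f), at(c,b), at(f,f), marked(b,b), marked(d,d), marked(f,b), marked(f,f), near(d,d), near(d,f), near(f,f)}
3. tag(f,b)  →  {at(b,b), at(c,b), at(f,b), at(f,f), marked(b,b), marked(d,d), marked(f,b), marked(f,f), near(b,f), near(d,d), near(d,f), near(f,f)}

bind(f,b); push(f); tag(f,b)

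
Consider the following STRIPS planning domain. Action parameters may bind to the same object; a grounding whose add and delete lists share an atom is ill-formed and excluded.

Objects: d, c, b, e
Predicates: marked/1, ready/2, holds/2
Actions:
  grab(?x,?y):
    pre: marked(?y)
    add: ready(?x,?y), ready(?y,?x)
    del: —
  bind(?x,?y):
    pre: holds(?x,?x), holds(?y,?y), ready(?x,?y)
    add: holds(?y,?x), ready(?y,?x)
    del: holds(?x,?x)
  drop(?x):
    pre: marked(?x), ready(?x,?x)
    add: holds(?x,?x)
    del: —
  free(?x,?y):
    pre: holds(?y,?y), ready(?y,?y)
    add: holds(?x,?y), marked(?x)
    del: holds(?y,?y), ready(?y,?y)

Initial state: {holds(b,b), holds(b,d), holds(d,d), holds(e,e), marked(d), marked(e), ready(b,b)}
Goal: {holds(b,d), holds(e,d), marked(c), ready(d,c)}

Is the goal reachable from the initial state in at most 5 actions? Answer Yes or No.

Yes

1. grab(d,d)  →  {holds(b,b), holds(b,d), holds(d,d), holds(e,e), marked(d), marked(e), ready(b,b), ready(d,d)}
2. grab(c,d)  →  {holds(b,b), holds(b,d), holds(d,d), holds(e,e), marked(d), marked(e), ready(b,b), ready(c,d), ready(d,c), ready(d,d)}
3. free(c,b)  →  {holds(b,d), holds(c,b), holds(d,d), holds(e,e), marked(c), marked(d), marked(e), ready(c,d), ready(d,c), ready(d,d)}
4. free(e,d)  →  {holds(b,d), holds(c,b), holds(e,d), holds(e,e), marked(c), marked(d), marked(e), ready(c,d), ready(d,c)}
optimal plan length = 4; 4 ≤ 5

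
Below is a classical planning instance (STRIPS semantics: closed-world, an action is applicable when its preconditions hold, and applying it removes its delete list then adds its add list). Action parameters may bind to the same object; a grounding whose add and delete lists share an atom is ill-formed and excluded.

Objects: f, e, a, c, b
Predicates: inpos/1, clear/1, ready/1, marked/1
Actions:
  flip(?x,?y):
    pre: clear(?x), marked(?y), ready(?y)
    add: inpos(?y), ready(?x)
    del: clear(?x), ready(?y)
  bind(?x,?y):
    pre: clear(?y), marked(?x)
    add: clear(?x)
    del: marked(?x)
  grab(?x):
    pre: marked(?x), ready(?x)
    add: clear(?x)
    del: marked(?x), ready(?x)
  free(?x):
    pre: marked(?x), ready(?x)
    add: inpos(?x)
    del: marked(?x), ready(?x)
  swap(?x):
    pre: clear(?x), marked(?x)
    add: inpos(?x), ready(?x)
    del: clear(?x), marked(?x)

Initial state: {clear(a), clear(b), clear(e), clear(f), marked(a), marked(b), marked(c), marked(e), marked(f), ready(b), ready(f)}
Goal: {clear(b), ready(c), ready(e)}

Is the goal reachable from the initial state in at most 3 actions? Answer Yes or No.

1. flip(e,f)  →  {clear(a), clear(b), clear(f), inpos(f), marked(a), marked(b), marked(c), marked(e), marked(f), ready(b), ready(e)}
2. bind(c,f)  →  {clear(a), clear(b), clear(c), clear(f), inpos(f), marked(a), marked(b), marked(e), marked(f), ready(b), ready(e)}
3. flip(c,b)  →  {clear(a), clear(b), clear(f), inpos(b), inpos(f), marked(a), marked(b), marked(e), marked(f), ready(c), ready(e)}
optimal plan length = 3; 3 ≤ 3

Yes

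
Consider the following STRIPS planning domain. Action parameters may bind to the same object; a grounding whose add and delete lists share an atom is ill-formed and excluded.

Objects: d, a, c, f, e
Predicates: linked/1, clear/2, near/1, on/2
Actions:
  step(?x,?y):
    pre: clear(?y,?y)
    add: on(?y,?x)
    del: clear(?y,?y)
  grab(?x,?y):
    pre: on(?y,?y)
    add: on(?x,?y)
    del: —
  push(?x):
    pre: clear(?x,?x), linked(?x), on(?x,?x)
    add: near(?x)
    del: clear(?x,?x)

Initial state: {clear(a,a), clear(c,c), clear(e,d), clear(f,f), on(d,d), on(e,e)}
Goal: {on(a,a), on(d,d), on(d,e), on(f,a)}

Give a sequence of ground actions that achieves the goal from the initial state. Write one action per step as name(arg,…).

step(a,a); step(a,f); grab(d,e)

1. step(a,a)  →  {clear(c,c), clear(e,d), clear(f,f), on(a,a), on(d,d), on(e,e)}
2. step(a,f)  →  {clear(c,c), clear(e,d), on(a,a), on(d,d), on(e,e), on(f,a)}
3. grab(d,e)  →  {clear(c,c), clear(e,d), on(a,a), on(d,d), on(d,e), on(e,e), on(f,a)}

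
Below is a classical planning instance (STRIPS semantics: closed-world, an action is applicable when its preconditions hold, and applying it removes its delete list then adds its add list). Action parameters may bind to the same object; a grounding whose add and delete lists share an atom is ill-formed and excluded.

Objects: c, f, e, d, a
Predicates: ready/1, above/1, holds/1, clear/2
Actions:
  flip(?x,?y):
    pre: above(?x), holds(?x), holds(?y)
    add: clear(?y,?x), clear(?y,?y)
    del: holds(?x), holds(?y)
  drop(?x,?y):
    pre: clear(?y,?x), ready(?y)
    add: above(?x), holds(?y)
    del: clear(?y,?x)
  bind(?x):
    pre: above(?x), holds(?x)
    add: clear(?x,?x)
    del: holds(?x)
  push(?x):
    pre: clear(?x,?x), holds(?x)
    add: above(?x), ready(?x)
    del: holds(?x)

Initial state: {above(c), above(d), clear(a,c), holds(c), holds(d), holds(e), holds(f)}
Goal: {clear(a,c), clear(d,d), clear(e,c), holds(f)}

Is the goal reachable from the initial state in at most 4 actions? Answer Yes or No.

Yes

1. flip(c,e)  →  {above(c), above(d), clear(a,c), clear(e,c), clear(e,e), holds(d), holds(f)}
2. flip(d,d)  →  {above(c), above(d), clear(a,c), clear(d,d), clear(e,c), clear(e,e), holds(f)}
optimal plan length = 2; 2 ≤ 4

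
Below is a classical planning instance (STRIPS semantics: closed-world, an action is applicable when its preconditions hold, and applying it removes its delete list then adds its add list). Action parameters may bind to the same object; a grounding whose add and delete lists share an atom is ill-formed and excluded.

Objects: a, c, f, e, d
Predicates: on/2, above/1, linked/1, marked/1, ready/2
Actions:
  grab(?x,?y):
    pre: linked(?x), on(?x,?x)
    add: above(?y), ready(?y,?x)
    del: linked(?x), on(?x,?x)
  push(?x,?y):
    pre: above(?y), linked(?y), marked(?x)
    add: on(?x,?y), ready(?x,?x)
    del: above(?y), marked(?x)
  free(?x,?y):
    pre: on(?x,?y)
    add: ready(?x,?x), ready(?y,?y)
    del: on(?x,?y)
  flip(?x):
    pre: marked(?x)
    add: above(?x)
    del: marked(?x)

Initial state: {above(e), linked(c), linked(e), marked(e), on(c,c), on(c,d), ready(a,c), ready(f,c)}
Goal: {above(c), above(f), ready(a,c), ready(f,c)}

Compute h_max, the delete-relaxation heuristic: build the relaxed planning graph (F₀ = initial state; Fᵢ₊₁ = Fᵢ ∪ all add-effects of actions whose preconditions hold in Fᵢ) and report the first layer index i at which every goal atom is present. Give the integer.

1

F0 = init (8 atoms)
F1 = F0 ∪ {above(a), above(c), above(d), above(f), on(e,e), ready(c,c), ready(d,c), ready(d,d), ready(e,c), ready(e,e)}  (18 atoms)
goal ⊆ F1  ⇒  h_max = 1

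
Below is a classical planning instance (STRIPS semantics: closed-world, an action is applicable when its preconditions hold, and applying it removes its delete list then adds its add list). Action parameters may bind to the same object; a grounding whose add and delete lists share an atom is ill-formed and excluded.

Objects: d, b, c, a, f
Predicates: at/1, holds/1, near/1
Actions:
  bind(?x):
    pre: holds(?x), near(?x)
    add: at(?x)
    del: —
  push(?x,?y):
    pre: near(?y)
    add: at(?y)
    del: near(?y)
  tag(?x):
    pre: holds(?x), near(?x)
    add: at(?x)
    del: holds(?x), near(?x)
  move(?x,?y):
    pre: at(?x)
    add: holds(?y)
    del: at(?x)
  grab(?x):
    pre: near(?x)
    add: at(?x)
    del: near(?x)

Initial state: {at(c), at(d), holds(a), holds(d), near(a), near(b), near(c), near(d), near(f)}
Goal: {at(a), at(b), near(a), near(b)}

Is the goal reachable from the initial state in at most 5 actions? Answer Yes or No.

1. bind(a)  →  {at(a), at(c), at(d), holds(a), holds(d), near(a), near(b), near(c), near(d), near(f)}
2. move(d,b)  →  {at(a), at(c), holds(a), holds(b), holds(d), near(a), near(b), near(c), near(d), near(f)}
3. bind(b)  →  {at(a), at(b), at(c), holds(a), holds(b), holds(d), near(a), near(b), near(c), near(d), near(f)}
optimal plan length = 3; 3 ≤ 5

Yes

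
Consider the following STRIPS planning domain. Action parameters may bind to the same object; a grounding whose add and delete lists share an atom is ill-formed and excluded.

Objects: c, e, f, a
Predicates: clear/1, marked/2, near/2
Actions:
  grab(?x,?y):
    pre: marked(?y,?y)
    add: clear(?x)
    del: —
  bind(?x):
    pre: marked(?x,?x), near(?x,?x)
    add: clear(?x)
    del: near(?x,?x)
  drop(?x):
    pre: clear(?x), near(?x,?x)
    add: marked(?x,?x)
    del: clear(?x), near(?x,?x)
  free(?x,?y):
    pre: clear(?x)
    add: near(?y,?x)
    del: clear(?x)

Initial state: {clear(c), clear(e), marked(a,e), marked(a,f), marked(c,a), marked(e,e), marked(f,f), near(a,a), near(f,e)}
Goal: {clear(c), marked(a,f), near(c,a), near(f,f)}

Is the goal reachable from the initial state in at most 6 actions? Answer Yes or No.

Yes

1. grab(f,e)  →  {clear(c), clear(e), clear(f), marked(a,e), marked(a,f), marked(c,a), marked(e,e), marked(f,f), near(a,a), near(f,e)}
2. grab(a,e)  →  {clear(a), clear(c), clear(e), clear(f), marked(a,e), marked(a,f), marked(c,a), marked(e,e), marked(f,f), near(a,a), near(f,e)}
3. free(f,f)  →  {clear(a), clear(c), clear(e), marked(a,e), marked(a,f), marked(c,a), marked(e,e), marked(f,f), near(a,a), near(f,e), near(f,f)}
4. free(a,c)  →  {clear(c), clear(e), marked(a,e), marked(a,f), marked(c,a), marked(e,e), marked(f,f), near(a,a), near(c,a), near(f,e), near(f,f)}
optimal plan length = 4; 4 ≤ 6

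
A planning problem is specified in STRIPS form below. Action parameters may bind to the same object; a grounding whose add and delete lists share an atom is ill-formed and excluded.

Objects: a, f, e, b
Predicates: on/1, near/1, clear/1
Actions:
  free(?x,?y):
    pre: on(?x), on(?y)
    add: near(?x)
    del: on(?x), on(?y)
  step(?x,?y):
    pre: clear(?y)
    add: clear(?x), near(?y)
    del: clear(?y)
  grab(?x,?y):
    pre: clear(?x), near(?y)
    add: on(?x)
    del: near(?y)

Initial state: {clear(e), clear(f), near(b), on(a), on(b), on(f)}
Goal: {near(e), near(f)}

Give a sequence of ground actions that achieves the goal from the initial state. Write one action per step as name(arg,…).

1. free(f,a)  →  {clear(e), clear(f), near(b), near(f), on(b)}
2. step(a,e)  →  {clear(a), clear(f), near(b), near(e), near(f), on(b)}

free(f,a); step(a,e)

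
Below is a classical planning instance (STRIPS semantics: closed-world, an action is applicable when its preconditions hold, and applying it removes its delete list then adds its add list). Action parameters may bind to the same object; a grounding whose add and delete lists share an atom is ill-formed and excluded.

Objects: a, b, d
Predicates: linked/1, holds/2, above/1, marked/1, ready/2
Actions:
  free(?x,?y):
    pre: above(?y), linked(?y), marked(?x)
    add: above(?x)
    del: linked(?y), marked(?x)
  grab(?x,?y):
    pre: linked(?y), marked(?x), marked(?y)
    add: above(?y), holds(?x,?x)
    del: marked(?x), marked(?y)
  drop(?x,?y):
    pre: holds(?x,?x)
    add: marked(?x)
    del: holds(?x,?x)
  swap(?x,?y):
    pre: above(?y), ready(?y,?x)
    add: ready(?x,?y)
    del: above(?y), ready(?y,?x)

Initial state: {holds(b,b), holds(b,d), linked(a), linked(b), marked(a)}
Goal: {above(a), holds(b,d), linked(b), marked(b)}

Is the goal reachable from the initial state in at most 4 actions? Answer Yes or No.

1. grab(a,a)  →  {above(a), holds(a,a), holds(b,b), holds(b,d), linked(a), linked(b)}
2. drop(b,a)  →  {above(a), holds(a,a), holds(b,d), linked(a), linked(b), marked(b)}
optimal plan length = 2; 2 ≤ 4

Yes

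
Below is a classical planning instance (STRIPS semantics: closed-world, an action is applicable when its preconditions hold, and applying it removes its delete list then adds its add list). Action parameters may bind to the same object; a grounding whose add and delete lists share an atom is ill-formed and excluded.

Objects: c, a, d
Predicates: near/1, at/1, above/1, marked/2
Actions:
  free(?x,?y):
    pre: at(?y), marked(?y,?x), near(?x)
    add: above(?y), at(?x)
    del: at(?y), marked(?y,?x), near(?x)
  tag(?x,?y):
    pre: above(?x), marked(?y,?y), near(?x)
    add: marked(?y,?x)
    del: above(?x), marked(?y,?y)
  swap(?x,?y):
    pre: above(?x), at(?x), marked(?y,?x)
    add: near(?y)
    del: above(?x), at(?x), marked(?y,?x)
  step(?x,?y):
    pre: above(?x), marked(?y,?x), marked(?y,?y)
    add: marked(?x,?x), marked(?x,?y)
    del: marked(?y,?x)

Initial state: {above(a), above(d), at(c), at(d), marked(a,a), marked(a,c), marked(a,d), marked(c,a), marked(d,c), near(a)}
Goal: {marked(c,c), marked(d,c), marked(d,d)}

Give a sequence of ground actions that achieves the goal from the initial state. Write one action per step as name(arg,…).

free(a,c); step(c,a); step(d,a)

1. free(a,c)  →  {above(a), above(c), above(d), at(a), at(d), marked(a,a), marked(a,c), marked(a,d), marked(d,c)}
2. step(c,a)  →  {above(a), above(c), above(d), at(a), at(d), marked(a,a), marked(a,d), marked(c,a), marked(c,c), marked(d,c)}
3. step(d,a)  →  {above(a), above(c), above(d), at(a), at(d), marked(a,a), marked(c,a), marked(c,c), marked(d,a), marked(d,c), marked(d,d)}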